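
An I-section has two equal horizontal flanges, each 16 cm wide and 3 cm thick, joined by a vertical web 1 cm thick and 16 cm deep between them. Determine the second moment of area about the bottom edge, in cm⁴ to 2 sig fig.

I_base ≈ 2.3 × 10⁴ cm⁴

Break the section into simple shapes (no overlaps), measuring from the bottom-left corner of the bounding box.
Bottom flange: 16 × 3, A = 48 cm², y = 1.5 cm, Ī = 36 cm⁴.
Web: 1 × 16, A = 16 cm², y = 11 cm, Ī = 341.3 cm⁴.
Top flange: 16 × 3, A = 48 cm², y = 20.5 cm, Ī = 36 cm⁴.
Transfer each piece to a horizontal axis along the bottom face using Ī + A·d² with d = y − 0:
  bottom flange: d = 1.5 cm → contributes +144 cm⁴
  web: d = 11 cm → contributes +2 277 cm⁴
  top flange: d = 20.5 cm → contributes +20 208 cm⁴
Total I = 22 629 cm⁴.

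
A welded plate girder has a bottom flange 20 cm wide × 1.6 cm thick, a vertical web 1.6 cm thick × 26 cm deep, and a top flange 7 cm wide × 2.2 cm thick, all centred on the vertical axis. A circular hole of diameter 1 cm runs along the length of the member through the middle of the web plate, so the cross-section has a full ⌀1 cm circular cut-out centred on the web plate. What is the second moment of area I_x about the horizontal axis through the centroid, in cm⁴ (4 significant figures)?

Treat the section as a set of non-overlapping primitives; coordinates are from the bounding-box lower-left.
Bottom plate: 20 × 1.6, A = 32 cm², y = 0.8 cm, Ī = 6.82667 cm⁴.
Web plate: 1.6 × 26, A = 41.6 cm², y = 14.6 cm, Ī = 2343.47 cm⁴.
Top plate: 7 × 2.2, A = 15.4 cm², y = 28.7 cm, Ī = 6.21133 cm⁴.
Hole (subtracted): ⌀1, A = 0.785398 cm², y = 14.6 cm, Ī = 0.0490874 cm⁴.
Centroid: ȳ = ΣA·y / ΣA = 12.0555 cm.
Transfer each piece to the horizontal axis through the centroid using Ī + A·d² with d = y − 12.0555:
  bottom plate: d = -11.2555 cm → contributes +4060.8 cm⁴
  web plate: d = 2.54448 cm → contributes +2612.8 cm⁴
  top plate: d = 16.6445 cm → contributes +4272.61 cm⁴
  hole: d = 2.54448 cm → contributes −5.13404 cm⁴
Total I = 10941.1 cm⁴.

I_x ≈ 1.094 × 10⁴ cm⁴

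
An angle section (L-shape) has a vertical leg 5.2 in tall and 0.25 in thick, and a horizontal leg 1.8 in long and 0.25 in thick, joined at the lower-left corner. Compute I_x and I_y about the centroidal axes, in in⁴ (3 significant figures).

I_x ≈ 4.76 in⁴, I_y ≈ 0.326 in⁴

Decompose the section into non-overlapping parts with the origin at the bottom-left of its bounding rectangle.
Vertical leg: 0.25 × 5.2, A = 1.3 in², y = 2.6 in, Ī = 2.9293 in⁴.
Horizontal leg (remainder): 1.55 × 0.25, A = 0.3875 in², y = 0.125 in, Ī = 0.0020182 in⁴.
Centroid: ȳ = ΣA·y / ΣA = 2.0317 in.
Transfer each piece to the centroidal x-axis using Ī + A·d² with d = y − 2.0317:
  vertical leg: d = 0.56833 in → contributes +3.3492 in⁴
  horizontal leg (remainder): d = -1.9067 in → contributes +1.4107 in⁴
Total I = 4.76 in⁴.
For the y-axis: x̄ = 0.33167 in.
Repeating about the centroidal y-axis gives I_y = 0.32615 in⁴.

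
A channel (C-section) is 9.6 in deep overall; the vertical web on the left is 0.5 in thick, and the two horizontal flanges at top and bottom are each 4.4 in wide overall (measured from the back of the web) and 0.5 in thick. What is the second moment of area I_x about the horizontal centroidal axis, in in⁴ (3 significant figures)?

Split into non-overlapping primitives; take the origin at the lower-left of the bounding box.
Web: 0.5 × 9.6, A = 4.8 in², y = 4.8 in, Ī = 36.864 in⁴.
Top flange (beyond web): 3.9 × 0.5, A = 1.95 in², y = 9.35 in, Ī = 0.040625 in⁴.
Bottom flange (beyond web): 3.9 × 0.5, A = 1.95 in², y = 0.25 in, Ī = 0.040625 in⁴.
By symmetry the centroid is at mid-height, ȳ = 4.8 in.
Transfer each piece to the horizontal centroidal axis using Ī + A·d² with d = y − 4.8:
  web: d = 0 in → contributes +36.864 in⁴
  top flange (beyond web): d = 4.55 in → contributes +40.411 in⁴
  bottom flange (beyond web): d = -4.55 in → contributes +40.411 in⁴
Total I = 117.69 in⁴.

I_x ≈ 118 in⁴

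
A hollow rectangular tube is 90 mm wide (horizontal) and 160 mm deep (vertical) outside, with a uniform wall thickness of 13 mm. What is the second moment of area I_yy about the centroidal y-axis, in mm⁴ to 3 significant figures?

I_yy ≈ 6.79 × 10⁶ mm⁴

Treat the section as a set of non-overlapping primitives; coordinates are from the bounding-box lower-left.
Outer rectangle: 90 × 160, A = 14 400 mm², x = 45 mm, Ī = 9 720 000 mm⁴.
Inner void (subtracted): 64 × 134, A = 8 576 mm², x = 45 mm, Ī = 2 927 275 mm⁴.
By symmetry the centroid is at mid-width, x̄ = 45 mm.
All pieces are centred on the centroidal y-axis, so I = ΣĪ (holes subtracted) = 6 792 725 mm⁴.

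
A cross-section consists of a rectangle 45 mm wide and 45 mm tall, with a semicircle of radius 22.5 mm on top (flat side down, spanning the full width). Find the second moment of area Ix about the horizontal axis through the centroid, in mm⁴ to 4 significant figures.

Treat the section as a set of non-overlapping primitives; coordinates are from the bounding-box lower-left.
Rectangular body: 45 × 45, A = 2 025 mm², y = 22.5 mm, Ī = 341 719 mm⁴.
Semicircular cap: semicircle r = 22.5, A = 795.216 mm², y = 54.5493 mm, Ī = 28129.5 mm⁴.
Centroid: ȳ = ΣA·y / ΣA = 31.5369 mm.
Transfer each piece to the horizontal axis through the centroid using Ī + A·d² with d = y − 31.5369:
  rectangular body: d = -9.03693 mm → contributes +507 093 mm⁴
  semicircular cap: d = 23.0124 mm → contributes +449 251 mm⁴
Total I = 956 344 mm⁴.

Ix ≈ 9.563 × 10⁵ mm⁴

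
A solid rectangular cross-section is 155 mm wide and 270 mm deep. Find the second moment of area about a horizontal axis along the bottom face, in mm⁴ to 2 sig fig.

The section: 155 × 270, A = 41 850 mm², y = 135 mm, Ī = 254 238 750 mm⁴.
Transfer it to a horizontal axis along the bottom face using Ī + A·d² with d = y − 0:
  the section: d = 135 mm → contributes +1 016 955 000 mm⁴
Total I = 1 016 955 000 mm⁴.

I_base ≈ 1.0 × 10⁹ mm⁴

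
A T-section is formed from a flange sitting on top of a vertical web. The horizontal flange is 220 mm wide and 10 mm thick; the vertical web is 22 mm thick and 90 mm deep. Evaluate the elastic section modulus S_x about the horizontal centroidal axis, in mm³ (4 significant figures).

Treat the section as a set of non-overlapping primitives; coordinates are from the bounding-box lower-left.
Flange: 220 × 10, A = 2 200 mm², y = 95 mm, Ī = 18333.3 mm⁴.
Web: 22 × 90, A = 1 980 mm², y = 45 mm, Ī = 1 336 500 mm⁴.
Centroid: ȳ = ΣA·y / ΣA = 71.3158 mm.
Transfer each piece to the horizontal centroidal axis using Ī + A·d² with d = y − 71.3158:
  flange: d = 23.6842 mm → contributes +1 252 405 mm⁴
  web: d = -26.3158 mm → contributes +2 707 691 mm⁴
Total I = 3 960 096 mm⁴.
Extreme fibre distance c = 71.3158 mm; S = I/c = 55 529 mm³.

S_x ≈ 5.553 × 10⁴ mm³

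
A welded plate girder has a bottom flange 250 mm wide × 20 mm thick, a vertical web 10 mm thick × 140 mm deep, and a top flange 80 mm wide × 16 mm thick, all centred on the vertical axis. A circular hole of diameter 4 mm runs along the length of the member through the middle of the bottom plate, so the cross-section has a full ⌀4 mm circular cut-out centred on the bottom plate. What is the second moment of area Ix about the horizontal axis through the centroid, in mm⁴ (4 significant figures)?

Treat the section as a set of non-overlapping primitives; coordinates are from the bounding-box lower-left.
Bottom plate: 250 × 20, A = 5 000 mm², y = 10 mm, Ī = 166 667 mm⁴.
Web plate: 10 × 140, A = 1 400 mm², y = 90 mm, Ī = 2 286 667 mm⁴.
Top plate: 80 × 16, A = 1 280 mm², y = 168 mm, Ī = 27306.7 mm⁴.
Hole (subtracted): ⌀4, A = 12.5664 mm², y = 10 mm, Ī = 12.5664 mm⁴.
Centroid: ȳ = ΣA·y / ΣA = 50.9837 mm.
Transfer each piece to the horizontal axis through the centroid using Ī + A·d² with d = y − 50.9837:
  bottom plate: d = -40.9837 mm → contributes +8 564 996 mm⁴
  web plate: d = 39.0163 mm → contributes +4 417 844 mm⁴
  top plate: d = 117.016 mm → contributes +17 554 101 mm⁴
  hole: d = -40.9837 mm → contributes −21119.9 mm⁴
Total I = 30 515 821 mm⁴.

Ix ≈ 3.052 × 10⁷ mm⁴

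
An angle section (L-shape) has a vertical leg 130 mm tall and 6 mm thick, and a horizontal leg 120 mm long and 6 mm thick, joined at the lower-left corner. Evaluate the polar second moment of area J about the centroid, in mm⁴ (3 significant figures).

J ≈ 4.56 × 10⁶ mm⁴

Treat the section as a set of non-overlapping primitives; coordinates are from the bounding-box lower-left.
Vertical leg: 6 × 130, A = 780 mm², y = 65 mm, Ī = 1 098 500 mm⁴.
Horizontal leg (remainder): 114 × 6, A = 684 mm², y = 3 mm, Ī = 2 052 mm⁴.
Centroid: ȳ = ΣA·y / ΣA = 36.033 mm.
Transfer each piece to the centroidal x-axis using Ī + A·d² with d = y − 36.033:
  vertical leg: d = 28.967 mm → contributes +1 752 998 mm⁴
  horizontal leg (remainder): d = -33.033 mm → contributes +748 409 mm⁴
Total I = 2 501 406 mm⁴.
For the y-axis: x̄ = 31.033 mm.
Repeating about the centroidal y-axis gives I_y = 2 055 046 mm⁴.
Polar second moment: J = I_x + I_y = 4 556 453 mm⁴.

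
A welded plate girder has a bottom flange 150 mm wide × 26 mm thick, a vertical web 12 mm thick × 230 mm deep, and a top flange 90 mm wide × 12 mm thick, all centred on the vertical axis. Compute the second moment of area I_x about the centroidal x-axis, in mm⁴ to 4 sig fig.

I_x ≈ 7.456 × 10⁷ mm⁴

Treat the section as a set of non-overlapping primitives; coordinates are from the bounding-box lower-left.
Bottom plate: 150 × 26, A = 3 900 mm², y = 13 mm, Ī = 219 700 mm⁴.
Web plate: 12 × 230, A = 2 760 mm², y = 141 mm, Ī = 12 167 000 mm⁴.
Top plate: 90 × 12, A = 1 080 mm², y = 262 mm, Ī = 12 960 mm⁴.
Centroid: ȳ = ΣA·y / ΣA = 93.3876 mm.
Transfer each piece to the centroidal x-axis using Ī + A·d² with d = y − 93.3876:
  bottom plate: d = -80.3876 mm → contributes +25 422 146 mm⁴
  web plate: d = 47.6124 mm → contributes +18 423 757 mm⁴
  top plate: d = 168.612 mm → contributes +30 717 514 mm⁴
Total I = 74 563 417 mm⁴.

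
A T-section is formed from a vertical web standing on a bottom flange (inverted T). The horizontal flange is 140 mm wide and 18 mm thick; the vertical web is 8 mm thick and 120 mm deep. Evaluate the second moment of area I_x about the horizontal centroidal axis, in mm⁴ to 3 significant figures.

Split into non-overlapping primitives; take the origin at the lower-left of the bounding box.
Flange: 140 × 18, A = 2 520 mm², y = 9 mm, Ī = 68 040 mm⁴.
Web: 8 × 120, A = 960 mm², y = 78 mm, Ī = 1 152 000 mm⁴.
Centroid: ȳ = ΣA·y / ΣA = 28.034 mm.
Transfer each piece to the horizontal centroidal axis using Ī + A·d² with d = y − 28.034:
  flange: d = -19.034 mm → contributes +981 065 mm⁴
  web: d = 49.966 mm → contributes +3 548 691 mm⁴
Total I = 4 529 756 mm⁴.

I_x ≈ 4.53 × 10⁶ mm⁴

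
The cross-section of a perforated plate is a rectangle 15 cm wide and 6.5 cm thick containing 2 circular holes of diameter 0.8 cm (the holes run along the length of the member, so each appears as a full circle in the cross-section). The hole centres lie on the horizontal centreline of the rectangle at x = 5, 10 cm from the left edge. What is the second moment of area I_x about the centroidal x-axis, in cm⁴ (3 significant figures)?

Break the section into simple shapes (no overlaps), measuring from the bottom-left corner of the bounding box.
Plate: 15 × 6.5, A = 97.5 cm², y = 3.25 cm, Ī = 343.28 cm⁴.
Hole 1 (subtracted): ⌀0.8, A = 0.50265 cm², y = 3.25 cm, Ī = 0.020106 cm⁴.
Hole 2 (subtracted): ⌀0.8, A = 0.50265 cm², y = 3.25 cm, Ī = 0.020106 cm⁴.
By symmetry the centroid is at mid-height, ȳ = 3.25 cm.
All pieces are centred on the centroidal x-axis, so I = ΣĪ (holes subtracted) = 343.24 cm⁴.

I_x ≈ 343 cm⁴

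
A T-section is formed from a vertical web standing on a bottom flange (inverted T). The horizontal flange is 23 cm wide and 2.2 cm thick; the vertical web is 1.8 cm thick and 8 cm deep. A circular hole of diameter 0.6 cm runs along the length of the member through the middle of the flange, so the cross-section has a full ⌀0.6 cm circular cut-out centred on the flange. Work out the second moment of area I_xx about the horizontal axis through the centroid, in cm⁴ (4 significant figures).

I_xx ≈ 388.4 cm⁴

Decompose the section into non-overlapping parts with the origin at the bottom-left of its bounding rectangle.
Flange: 23 × 2.2, A = 50.6 cm², y = 1.1 cm, Ī = 20.4087 cm⁴.
Web: 1.8 × 8, A = 14.4 cm², y = 6.2 cm, Ī = 76.8 cm⁴.
Hole (subtracted): ⌀0.6, A = 0.282743 cm², y = 1.1 cm, Ī = 0.00636173 cm⁴.
Centroid: ȳ = ΣA·y / ΣA = 2.23478 cm.
Transfer each piece to the horizontal axis through the centroid using Ī + A·d² with d = y − 2.23478:
  flange: d = -1.13478 cm → contributes +85.5679 cm⁴
  web: d = 3.96522 cm → contributes +303.21 cm⁴
  hole: d = -1.13478 cm → contributes −0.370459 cm⁴
Total I = 388.408 cm⁴.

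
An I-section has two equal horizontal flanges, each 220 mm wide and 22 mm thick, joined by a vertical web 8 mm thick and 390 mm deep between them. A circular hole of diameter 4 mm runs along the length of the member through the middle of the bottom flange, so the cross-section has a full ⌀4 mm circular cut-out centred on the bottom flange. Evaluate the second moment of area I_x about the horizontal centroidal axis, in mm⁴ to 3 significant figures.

I_x ≈ 4.50 × 10⁸ mm⁴

Break the section into simple shapes (no overlaps), measuring from the bottom-left corner of the bounding box.
Bottom flange: 220 × 22, A = 4 840 mm², y = 11 mm, Ī = 195 213 mm⁴.
Web: 8 × 390, A = 3 120 mm², y = 217 mm, Ī = 39 546 000 mm⁴.
Top flange: 220 × 22, A = 4 840 mm², y = 423 mm, Ī = 195 213 mm⁴.
Hole (subtracted): ⌀4, A = 12.566 mm², y = 11 mm, Ī = 12.566 mm⁴.
Centroid: ȳ = ΣA·y / ΣA = 217.2 mm.
Transfer each piece to the horizontal centroidal axis using Ī + A·d² with d = y − 217.2:
  bottom flange: d = -206.2 mm → contributes +205 989 331 mm⁴
  web: d = -0.20244 mm → contributes +39 546 128 mm⁴
  top flange: d = 205.8 mm → contributes +205 181 973 mm⁴
  hole: d = -206.2 mm → contributes −534 328 mm⁴
Total I = 450 183 104 mm⁴.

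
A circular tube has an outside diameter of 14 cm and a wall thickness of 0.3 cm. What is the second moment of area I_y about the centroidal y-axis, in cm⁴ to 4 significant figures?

I_y ≈ 303.1 cm⁴

Break the section into simple shapes (no overlaps), measuring from the bottom-left corner of the bounding box.
Outer circle: ⌀14, A = 153.938 cm², x = 7 cm, Ī = 1885.74 cm⁴.
Bore (subtracted): ⌀13.4, A = 141.026 cm², x = 7 cm, Ī = 1582.67 cm⁴.
By symmetry the centroid is at mid-width, x̄ = 7 cm.
All pieces are centred on the centroidal y-axis, so I = ΣĪ (holes subtracted) = 303.076 cm⁴.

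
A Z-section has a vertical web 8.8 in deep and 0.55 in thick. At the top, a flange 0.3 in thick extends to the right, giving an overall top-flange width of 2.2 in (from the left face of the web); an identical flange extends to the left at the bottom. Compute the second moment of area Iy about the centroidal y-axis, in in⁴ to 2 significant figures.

Iy ≈ 1.5 in⁴

Decompose the section into non-overlapping parts with the origin at the bottom-left of its bounding rectangle.
Web: 0.55 × 8.8, A = 4.84 in², x = 1.925 in, Ī = 0.122 in⁴.
Top flange (beyond web): 1.65 × 0.3, A = 0.495 in², x = 3.025 in, Ī = 0.1123 in⁴.
Bottom flange (beyond web): 1.65 × 0.3, A = 0.495 in², x = 0.825 in, Ī = 0.1123 in⁴.
Centroid: x̄ = ΣA·x / ΣA = 1.925 in.
Transfer each piece to the centroidal y-axis using Ī + A·d² with d = x − 1.925:
  web: d = 0 in → contributes +0.122 in⁴
  top flange (beyond web): d = 1.1 in → contributes +0.7113 in⁴
  bottom flange (beyond web): d = -1.1 in → contributes +0.7113 in⁴
Total I = 1.545 in⁴.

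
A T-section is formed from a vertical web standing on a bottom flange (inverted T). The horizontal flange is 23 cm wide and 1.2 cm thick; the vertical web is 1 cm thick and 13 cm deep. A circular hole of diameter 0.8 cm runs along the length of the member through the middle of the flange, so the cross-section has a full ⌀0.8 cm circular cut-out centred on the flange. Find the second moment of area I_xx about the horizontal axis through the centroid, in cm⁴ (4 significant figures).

Treat the section as a set of non-overlapping primitives; coordinates are from the bounding-box lower-left.
Flange: 23 × 1.2, A = 27.6 cm², y = 0.6 cm, Ī = 3.312 cm⁴.
Web: 1 × 13, A = 13 cm², y = 7.7 cm, Ī = 183.083 cm⁴.
Hole (subtracted): ⌀0.8, A = 0.502655 cm², y = 0.6 cm, Ī = 0.0201062 cm⁴.
Centroid: ȳ = ΣA·y / ΣA = 2.9019 cm.
Transfer each piece to the horizontal axis through the centroid using Ī + A·d² with d = y − 2.9019:
  flange: d = -2.3019 cm → contributes +149.557 cm⁴
  web: d = 4.7981 cm → contributes +482.367 cm⁴
  hole: d = -2.3019 cm → contributes −2.68354 cm⁴
Total I = 629.24 cm⁴.

I_xx ≈ 629.2 cm⁴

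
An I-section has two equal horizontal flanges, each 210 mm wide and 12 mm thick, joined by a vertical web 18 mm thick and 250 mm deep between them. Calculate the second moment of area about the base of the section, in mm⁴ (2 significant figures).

Break the section into simple shapes (no overlaps), measuring from the bottom-left corner of the bounding box.
Bottom flange: 210 × 12, A = 2 520 mm², y = 6 mm, Ī = 30 240 mm⁴.
Web: 18 × 250, A = 4 500 mm², y = 137 mm, Ī = 23 437 500 mm⁴.
Top flange: 210 × 12, A = 2 520 mm², y = 268 mm, Ī = 30 240 mm⁴.
Transfer each piece to the base of the section using Ī + A·d² with d = y − 0:
  bottom flange: d = 6 mm → contributes +120 960 mm⁴
  web: d = 137 mm → contributes +107 898 000 mm⁴
  top flange: d = 268 mm → contributes +181 026 720 mm⁴
Total I = 289 045 680 mm⁴.

I_base ≈ 2.9 × 10⁸ mm⁴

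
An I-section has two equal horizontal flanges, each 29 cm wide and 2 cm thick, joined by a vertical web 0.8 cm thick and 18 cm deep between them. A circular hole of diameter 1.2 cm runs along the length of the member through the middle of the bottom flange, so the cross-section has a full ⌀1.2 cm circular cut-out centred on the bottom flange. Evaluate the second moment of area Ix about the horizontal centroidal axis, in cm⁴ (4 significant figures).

Decompose the section into non-overlapping parts with the origin at the bottom-left of its bounding rectangle.
Bottom flange: 29 × 2, A = 58 cm², y = 1 cm, Ī = 19.3333 cm⁴.
Web: 0.8 × 18, A = 14.4 cm², y = 11 cm, Ī = 388.8 cm⁴.
Top flange: 29 × 2, A = 58 cm², y = 21 cm, Ī = 19.3333 cm⁴.
Hole (subtracted): ⌀1.2, A = 1.13097 cm², y = 1 cm, Ī = 0.101788 cm⁴.
Centroid: ȳ = ΣA·y / ΣA = 11.0875 cm.
Transfer each piece to the horizontal centroidal axis using Ī + A·d² with d = y − 11.0875:
  bottom flange: d = -10.0875 cm → contributes +5921.27 cm⁴
  web: d = -0.0874899 cm → contributes +388.91 cm⁴
  top flange: d = 9.91251 cm → contributes +5718.29 cm⁴
  hole: d = -10.0875 cm → contributes −115.187 cm⁴
Total I = 11913.3 cm⁴.

Ix ≈ 1.191 × 10⁴ cm⁴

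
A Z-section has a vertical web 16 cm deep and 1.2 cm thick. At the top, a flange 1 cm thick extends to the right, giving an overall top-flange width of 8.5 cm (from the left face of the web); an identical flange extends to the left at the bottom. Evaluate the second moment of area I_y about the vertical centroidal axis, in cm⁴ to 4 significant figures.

I_y ≈ 330.9 cm⁴

Decompose the section into non-overlapping parts with the origin at the bottom-left of its bounding rectangle.
Web: 1.2 × 16, A = 19.2 cm², x = 7.9 cm, Ī = 2.304 cm⁴.
Top flange (beyond web): 7.3 × 1, A = 7.3 cm², x = 12.15 cm, Ī = 32.4181 cm⁴.
Bottom flange (beyond web): 7.3 × 1, A = 7.3 cm², x = 3.65 cm, Ī = 32.4181 cm⁴.
Centroid: x̄ = ΣA·x / ΣA = 7.9 cm.
Transfer each piece to the vertical centroidal axis using Ī + A·d² with d = x − 7.9:
  web: d = 0 cm → contributes +2.304 cm⁴
  top flange (beyond web): d = 4.25 cm → contributes +164.274 cm⁴
  bottom flange (beyond web): d = -4.25 cm → contributes +164.274 cm⁴
Total I = 330.853 cm⁴.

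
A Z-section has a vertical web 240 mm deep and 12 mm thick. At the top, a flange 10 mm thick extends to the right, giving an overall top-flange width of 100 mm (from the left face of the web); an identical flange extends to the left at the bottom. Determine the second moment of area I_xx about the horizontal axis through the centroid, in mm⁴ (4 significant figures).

Decompose the section into non-overlapping parts with the origin at the bottom-left of its bounding rectangle.
Web: 12 × 240, A = 2 880 mm², y = 120 mm, Ī = 13 824 000 mm⁴.
Top flange (beyond web): 88 × 10, A = 880 mm², y = 235 mm, Ī = 7333.33 mm⁴.
Bottom flange (beyond web): 88 × 10, A = 880 mm², y = 5 mm, Ī = 7333.33 mm⁴.
Centroid: ȳ = ΣA·y / ΣA = 120 mm.
Transfer each piece to the horizontal axis through the centroid using Ī + A·d² with d = y − 120:
  web: d = 0 mm → contributes +13 824 000 mm⁴
  top flange (beyond web): d = 115 mm → contributes +11 645 333 mm⁴
  bottom flange (beyond web): d = -115 mm → contributes +11 645 333 mm⁴
Total I = 37 114 667 mm⁴.

I_xx ≈ 3.711 × 10⁷ mm⁴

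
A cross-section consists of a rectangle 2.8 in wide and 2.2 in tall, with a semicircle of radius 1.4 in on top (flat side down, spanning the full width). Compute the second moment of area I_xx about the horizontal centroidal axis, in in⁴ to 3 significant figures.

Treat the section as a set of non-overlapping primitives; coordinates are from the bounding-box lower-left.
Rectangular body: 2.8 × 2.2, A = 6.16 in², y = 1.1 in, Ī = 2.4845 in⁴.
Semicircular cap: semicircle r = 1.4, A = 3.0788 in², y = 2.7942 in, Ī = 0.42164 in⁴.
Centroid: ȳ = ΣA·y / ΣA = 1.6646 in.
Transfer each piece to the horizontal centroidal axis using Ī + A·d² with d = y − 1.6646:
  rectangular body: d = -0.56457 in → contributes +4.448 in⁴
  semicircular cap: d = 1.1296 in → contributes +4.3502 in⁴
Total I = 8.7982 in⁴.

I_xx ≈ 8.80 in⁴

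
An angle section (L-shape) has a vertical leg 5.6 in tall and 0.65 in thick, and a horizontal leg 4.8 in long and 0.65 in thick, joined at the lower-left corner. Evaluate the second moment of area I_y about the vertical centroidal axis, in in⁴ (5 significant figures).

Treat the section as a set of non-overlapping primitives; coordinates are from the bounding-box lower-left.
Vertical leg: 0.65 × 5.6, A = 3.64 in², x = 0.325 in, Ī = 0.1281583 in⁴.
Horizontal leg (remainder): 4.15 × 0.65, A = 2.6975 in², x = 2.725 in, Ī = 3.871474 in⁴.
Centroid: x̄ = ΣA·x / ΣA = 1.346538 in.
Transfer each piece to the vertical centroidal axis using Ī + A·d² with d = x − 1.346538:
  vertical leg: d = -1.021538 in → contributes +3.926647 in⁴
  horizontal leg (remainder): d = 1.378462 in → contributes +8.997146 in⁴
Total I = 12.92379 in⁴.

I_y ≈ 12.924 in⁴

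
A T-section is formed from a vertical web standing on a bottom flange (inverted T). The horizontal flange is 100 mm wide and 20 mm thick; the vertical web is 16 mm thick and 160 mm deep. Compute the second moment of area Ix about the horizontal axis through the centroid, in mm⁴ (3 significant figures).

Decompose the section into non-overlapping parts with the origin at the bottom-left of its bounding rectangle.
Flange: 100 × 20, A = 2 000 mm², y = 10 mm, Ī = 66 667 mm⁴.
Web: 16 × 160, A = 2 560 mm², y = 100 mm, Ī = 5 461 333 mm⁴.
Centroid: ȳ = ΣA·y / ΣA = 60.526 mm.
Transfer each piece to the horizontal axis through the centroid using Ī + A·d² with d = y − 60.526:
  flange: d = -50.526 mm → contributes +5 172 484 mm⁴
  web: d = 39.474 mm → contributes +9 450 253 mm⁴
Total I = 14 622 737 mm⁴.

Ix ≈ 1.46 × 10⁷ mm⁴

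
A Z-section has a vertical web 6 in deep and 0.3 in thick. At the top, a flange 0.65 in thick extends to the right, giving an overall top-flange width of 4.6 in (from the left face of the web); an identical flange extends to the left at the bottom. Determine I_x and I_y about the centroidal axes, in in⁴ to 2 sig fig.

Treat the section as a set of non-overlapping primitives; coordinates are from the bounding-box lower-left.
Web: 0.3 × 6, A = 1.8 in², y = 3 in, Ī = 5.4 in⁴.
Top flange (beyond web): 4.3 × 0.65, A = 2.795 in², y = 5.675 in, Ī = 0.09841 in⁴.
Bottom flange (beyond web): 4.3 × 0.65, A = 2.795 in², y = 0.325 in, Ī = 0.09841 in⁴.
Centroid: ȳ = ΣA·y / ΣA = 3 in.
Transfer each piece to the centroidal x-axis using Ī + A·d² with d = y − 3:
  web: d = 0 in → contributes +5.4 in⁴
  top flange (beyond web): d = 2.675 in → contributes +20.1 in⁴
  bottom flange (beyond web): d = -2.675 in → contributes +20.1 in⁴
Total I = 45.6 in⁴.
For the y-axis: x̄ = 4.45 in.
Repeating about the centroidal y-axis gives I_y = 38.2 in⁴.

I_x ≈ 46 in⁴, I_y ≈ 38 in⁴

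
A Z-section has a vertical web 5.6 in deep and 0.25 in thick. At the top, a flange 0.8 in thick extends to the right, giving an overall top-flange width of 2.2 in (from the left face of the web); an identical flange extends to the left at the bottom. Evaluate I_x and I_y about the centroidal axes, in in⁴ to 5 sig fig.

I_x ≈ 21.796 in⁴, I_y ≈ 4.7711 in⁴

Treat the section as a set of non-overlapping primitives; coordinates are from the bounding-box lower-left.
Web: 0.25 × 5.6, A = 1.4 in², y = 2.8 in, Ī = 3.658667 in⁴.
Top flange (beyond web): 1.95 × 0.8, A = 1.56 in², y = 5.2 in, Ī = 0.0832 in⁴.
Bottom flange (beyond web): 1.95 × 0.8, A = 1.56 in², y = 0.4 in, Ī = 0.0832 in⁴.
Centroid: ȳ = ΣA·y / ΣA = 2.8 in.
Transfer each piece to the centroidal x-axis using Ī + A·d² with d = y − 2.8:
  web: d = 0 in → contributes +3.658667 in⁴
  top flange (beyond web): d = 2.4 in → contributes +9.0688 in⁴
  bottom flange (beyond web): d = -2.4 in → contributes +9.0688 in⁴
Total I = 21.79627 in⁴.
For the y-axis: x̄ = 2.075 in.
Repeating about the centroidal y-axis gives I_y = 4.771142 in⁴.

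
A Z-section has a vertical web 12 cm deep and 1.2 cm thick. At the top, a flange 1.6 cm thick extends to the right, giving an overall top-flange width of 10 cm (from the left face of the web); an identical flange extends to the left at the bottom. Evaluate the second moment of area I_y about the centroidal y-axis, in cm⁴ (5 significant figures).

I_y ≈ 887.45 cm⁴

Decompose the section into non-overlapping parts with the origin at the bottom-left of its bounding rectangle.
Web: 1.2 × 12, A = 14.4 cm², x = 9.4 cm, Ī = 1.728 cm⁴.
Top flange (beyond web): 8.8 × 1.6, A = 14.08 cm², x = 14.4 cm, Ī = 90.86293 cm⁴.
Bottom flange (beyond web): 8.8 × 1.6, A = 14.08 cm², x = 4.4 cm, Ī = 90.86293 cm⁴.
Centroid: x̄ = ΣA·x / ΣA = 9.4 cm.
Transfer each piece to the centroidal y-axis using Ī + A·d² with d = x − 9.4:
  web: d = 0 cm → contributes +1.728 cm⁴
  top flange (beyond web): d = 5 cm → contributes +442.8629 cm⁴
  bottom flange (beyond web): d = -5 cm → contributes +442.8629 cm⁴
Total I = 887.4539 cm⁴.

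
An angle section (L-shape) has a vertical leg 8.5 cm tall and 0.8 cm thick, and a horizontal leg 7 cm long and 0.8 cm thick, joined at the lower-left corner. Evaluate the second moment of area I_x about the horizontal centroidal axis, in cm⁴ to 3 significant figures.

I_x ≈ 83.7 cm⁴

Decompose the section into non-overlapping parts with the origin at the bottom-left of its bounding rectangle.
Vertical leg: 0.8 × 8.5, A = 6.8 cm², y = 4.25 cm, Ī = 40.942 cm⁴.
Horizontal leg (remainder): 6.2 × 0.8, A = 4.96 cm², y = 0.4 cm, Ī = 0.26453 cm⁴.
Centroid: ȳ = ΣA·y / ΣA = 2.6262 cm.
Transfer each piece to the horizontal centroidal axis using Ī + A·d² with d = y − 2.6262:
  vertical leg: d = 1.6238 cm → contributes +58.872 cm⁴
  horizontal leg (remainder): d = -2.2262 cm → contributes +24.846 cm⁴
Total I = 83.718 cm⁴.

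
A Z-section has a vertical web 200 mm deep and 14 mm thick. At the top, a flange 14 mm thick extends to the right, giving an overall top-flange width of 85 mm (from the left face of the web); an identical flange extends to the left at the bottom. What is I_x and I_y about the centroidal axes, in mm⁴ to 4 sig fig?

Split into non-overlapping primitives; take the origin at the lower-left of the bounding box.
Web: 14 × 200, A = 2 800 mm², y = 100 mm, Ī = 9 333 333 mm⁴.
Top flange (beyond web): 71 × 14, A = 994 mm², y = 193 mm, Ī = 16235.3 mm⁴.
Bottom flange (beyond web): 71 × 14, A = 994 mm², y = 7 mm, Ī = 16235.3 mm⁴.
Centroid: ȳ = ΣA·y / ΣA = 100 mm.
Transfer each piece to the centroidal x-axis using Ī + A·d² with d = y − 100:
  web: d = 0 mm → contributes +9 333 333 mm⁴
  top flange (beyond web): d = 93 mm → contributes +8 613 341 mm⁴
  bottom flange (beyond web): d = -93 mm → contributes +8 613 341 mm⁴
Total I = 26 560 016 mm⁴.
For the y-axis: x̄ = 78 mm.
Repeating about the centroidal y-axis gives I_y = 4 471 684 mm⁴.

I_x ≈ 2.656 × 10⁷ mm⁴, I_y ≈ 4.472 × 10⁶ mm⁴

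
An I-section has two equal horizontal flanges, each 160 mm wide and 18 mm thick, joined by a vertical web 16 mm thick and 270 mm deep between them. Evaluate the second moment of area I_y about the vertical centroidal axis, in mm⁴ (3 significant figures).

Treat the section as a set of non-overlapping primitives; coordinates are from the bounding-box lower-left.
Bottom flange: 160 × 18, A = 2 880 mm², x = 80 mm, Ī = 6 144 000 mm⁴.
Web: 16 × 270, A = 4 320 mm², x = 80 mm, Ī = 92 160 mm⁴.
Top flange: 160 × 18, A = 2 880 mm², x = 80 mm, Ī = 6 144 000 mm⁴.
By symmetry the centroid is at mid-width, x̄ = 80 mm.
All pieces are centred on the vertical centroidal axis, so I = ΣĪ = 12 380 160 mm⁴.

I_y ≈ 1.24 × 10⁷ mm⁴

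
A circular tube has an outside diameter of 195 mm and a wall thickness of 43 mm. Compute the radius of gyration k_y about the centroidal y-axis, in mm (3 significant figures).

Decompose the section into non-overlapping parts with the origin at the bottom-left of its bounding rectangle.
Outer circle: ⌀195, A = 29 865 mm², x = 97.5 mm, Ī = 70 975 481 mm⁴.
Bore (subtracted): ⌀109, A = 9331.3 mm², x = 97.5 mm, Ī = 6 929 085 mm⁴.
By symmetry the centroid is at mid-width, x̄ = 97.5 mm.
All pieces are centred on the centroidal y-axis, so I = ΣĪ (holes subtracted) = 64 046 396 mm⁴.
Radius of gyration: k = √(I/A) = √(64 046 396 / 20 533) = 55.849 mm.

k_y ≈ 55.8 mm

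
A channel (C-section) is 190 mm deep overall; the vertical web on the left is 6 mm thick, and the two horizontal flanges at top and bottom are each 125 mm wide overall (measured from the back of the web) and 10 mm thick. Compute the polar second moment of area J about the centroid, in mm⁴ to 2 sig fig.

Break the section into simple shapes (no overlaps), measuring from the bottom-left corner of the bounding box.
Web: 6 × 190, A = 1 140 mm², y = 95 mm, Ī = 3 429 500 mm⁴.
Top flange (beyond web): 119 × 10, A = 1 190 mm², y = 185 mm, Ī = 9 917 mm⁴.
Bottom flange (beyond web): 119 × 10, A = 1 190 mm², y = 5 mm, Ī = 9 917 mm⁴.
By symmetry the centroid is at mid-height, ȳ = 95 mm.
Transfer each piece to the centroidal x-axis using Ī + A·d² with d = y − 95:
  web: d = 0 mm → contributes +3 429 500 mm⁴
  top flange (beyond web): d = 90 mm → contributes +9 648 917 mm⁴
  bottom flange (beyond web): d = -90 mm → contributes +9 648 917 mm⁴
Total I = 22 727 333 mm⁴.
For the y-axis: x̄ = 45.26 mm.
Repeating about the centroidal y-axis gives I_y = 5 822 938 mm⁴.
Polar second moment: J = I_x + I_y = 28 550 271 mm⁴.

J ≈ 2.9 × 10⁷ mm⁴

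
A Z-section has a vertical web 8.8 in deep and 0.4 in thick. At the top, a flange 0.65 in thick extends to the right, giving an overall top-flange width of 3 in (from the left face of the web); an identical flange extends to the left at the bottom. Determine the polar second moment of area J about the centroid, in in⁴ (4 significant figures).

J ≈ 88.52 in⁴

Break the section into simple shapes (no overlaps), measuring from the bottom-left corner of the bounding box.
Web: 0.4 × 8.8, A = 3.52 in², y = 4.4 in, Ī = 22.7157 in⁴.
Top flange (beyond web): 2.6 × 0.65, A = 1.69 in², y = 8.475 in, Ī = 0.0595021 in⁴.
Bottom flange (beyond web): 2.6 × 0.65, A = 1.69 in², y = 0.325 in, Ī = 0.0595021 in⁴.
Centroid: ȳ = ΣA·y / ΣA = 4.4 in.
Transfer each piece to the centroidal x-axis using Ī + A·d² with d = y − 4.4:
  web: d = 0 in → contributes +22.7157 in⁴
  top flange (beyond web): d = 4.075 in → contributes +28.123 in⁴
  bottom flange (beyond web): d = -4.075 in → contributes +28.123 in⁴
Total I = 78.9618 in⁴.
For the y-axis: x̄ = 2.8 in.
Repeating about the centroidal y-axis gives I_y = 9.556 in⁴.
Polar second moment: J = I_x + I_y = 88.5178 in⁴.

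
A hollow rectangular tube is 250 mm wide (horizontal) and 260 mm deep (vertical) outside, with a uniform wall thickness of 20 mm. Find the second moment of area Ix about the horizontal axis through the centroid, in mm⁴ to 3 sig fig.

Split into non-overlapping primitives; take the origin at the lower-left of the bounding box.
Outer rectangle: 250 × 260, A = 65 000 mm², y = 130 mm, Ī = 366 166 667 mm⁴.
Inner void (subtracted): 210 × 220, A = 46 200 mm², y = 130 mm, Ī = 186 340 000 mm⁴.
By symmetry the centroid is at mid-height, ȳ = 130 mm.
All pieces are centred on the horizontal axis through the centroid, so I = ΣĪ (holes subtracted) = 179 826 667 mm⁴.

Ix ≈ 1.80 × 10⁸ mm⁴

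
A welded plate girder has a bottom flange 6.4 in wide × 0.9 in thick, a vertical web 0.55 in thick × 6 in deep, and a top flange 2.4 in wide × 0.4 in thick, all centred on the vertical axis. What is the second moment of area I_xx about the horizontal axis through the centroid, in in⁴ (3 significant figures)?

Split into non-overlapping primitives; take the origin at the lower-left of the bounding box.
Bottom plate: 6.4 × 0.9, A = 5.76 in², y = 0.45 in, Ī = 0.3888 in⁴.
Web plate: 0.55 × 6, A = 3.3 in², y = 3.9 in, Ī = 9.9 in⁴.
Top plate: 2.4 × 0.4, A = 0.96 in², y = 7.1 in, Ī = 0.0128 in⁴.
Centroid: ȳ = ΣA·y / ΣA = 2.2234 in.
Transfer each piece to the horizontal axis through the centroid using Ī + A·d² with d = y − 2.2234:
  bottom plate: d = -1.7734 in → contributes +18.503 in⁴
  web plate: d = 1.6766 in → contributes +19.177 in⁴
  top plate: d = 4.8766 in → contributes +22.843 in⁴
Total I = 60.523 in⁴.

I_xx ≈ 60.5 in⁴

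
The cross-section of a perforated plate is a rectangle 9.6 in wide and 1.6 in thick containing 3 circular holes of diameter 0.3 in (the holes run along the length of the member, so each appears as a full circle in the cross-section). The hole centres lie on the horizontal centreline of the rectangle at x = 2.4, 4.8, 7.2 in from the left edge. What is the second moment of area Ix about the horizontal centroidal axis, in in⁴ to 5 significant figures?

Decompose the section into non-overlapping parts with the origin at the bottom-left of its bounding rectangle.
Plate: 9.6 × 1.6, A = 15.36 in², y = 0.8 in, Ī = 3.2768 in⁴.
Hole 1 (subtracted): ⌀0.3, A = 0.07068583 in², y = 0.8 in, Ī = 0.0003976078 in⁴.
Hole 2 (subtracted): ⌀0.3, A = 0.07068583 in², y = 0.8 in, Ī = 0.0003976078 in⁴.
Hole 3 (subtracted): ⌀0.3, A = 0.07068583 in², y = 0.8 in, Ī = 0.0003976078 in⁴.
By symmetry the centroid is at mid-height, ȳ = 0.8 in.
All pieces are centred on the horizontal centroidal axis, so I = ΣĪ (holes subtracted) = 3.275607 in⁴.

Ix ≈ 3.2756 in⁴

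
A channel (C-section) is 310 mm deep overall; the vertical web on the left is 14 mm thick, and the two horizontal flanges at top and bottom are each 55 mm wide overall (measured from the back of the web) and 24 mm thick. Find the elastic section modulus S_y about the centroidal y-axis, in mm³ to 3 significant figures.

S_y ≈ 3.48 × 10⁴ mm³

Decompose the section into non-overlapping parts with the origin at the bottom-left of its bounding rectangle.
Web: 14 × 310, A = 4 340 mm², x = 7 mm, Ī = 70 887 mm⁴.
Top flange (beyond web): 41 × 24, A = 984 mm², x = 34.5 mm, Ī = 137 842 mm⁴.
Bottom flange (beyond web): 41 × 24, A = 984 mm², x = 34.5 mm, Ī = 137 842 mm⁴.
Centroid: x̄ = ΣA·x / ΣA = 15.58 mm.
Transfer each piece to the centroidal y-axis using Ī + A·d² with d = x − 15.58:
  web: d = -8.5796 mm → contributes +390 351 mm⁴
  top flange (beyond web): d = 18.92 mm → contributes +490 097 mm⁴
  bottom flange (beyond web): d = 18.92 mm → contributes +490 097 mm⁴
Total I = 1 370 544 mm⁴.
Extreme fibre distance c = 39.42 mm; S = I/c = 34 767 mm³.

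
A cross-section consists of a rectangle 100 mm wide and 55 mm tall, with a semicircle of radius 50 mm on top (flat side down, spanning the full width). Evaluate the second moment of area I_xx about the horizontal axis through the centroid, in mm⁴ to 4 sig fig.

I_xx ≈ 7.511 × 10⁶ mm⁴

Decompose the section into non-overlapping parts with the origin at the bottom-left of its bounding rectangle.
Rectangular body: 100 × 55, A = 5 500 mm², y = 27.5 mm, Ī = 1 386 458 mm⁴.
Semicircular cap: semicircle r = 50, A = 3926.99 mm², y = 76.2207 mm, Ī = 685 981 mm⁴.
Centroid: ȳ = ΣA·y / ΣA = 47.7955 mm.
Transfer each piece to the horizontal axis through the centroid using Ī + A·d² with d = y − 47.7955:
  rectangular body: d = -20.2955 mm → contributes +3 651 951 mm⁴
  semicircular cap: d = 28.4251 mm → contributes +3 858 947 mm⁴
Total I = 7 510 898 mm⁴.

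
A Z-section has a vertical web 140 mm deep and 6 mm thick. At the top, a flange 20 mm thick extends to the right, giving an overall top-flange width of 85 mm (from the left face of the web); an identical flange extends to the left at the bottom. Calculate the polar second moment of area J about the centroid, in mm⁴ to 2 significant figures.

J ≈ 2.0 × 10⁷ mm⁴

Break the section into simple shapes (no overlaps), measuring from the bottom-left corner of the bounding box.
Web: 6 × 140, A = 840 mm², y = 70 mm, Ī = 1 372 000 mm⁴.
Top flange (beyond web): 79 × 20, A = 1 580 mm², y = 130 mm, Ī = 52 667 mm⁴.
Bottom flange (beyond web): 79 × 20, A = 1 580 mm², y = 10 mm, Ī = 52 667 mm⁴.
Centroid: ȳ = ΣA·y / ΣA = 70 mm.
Transfer each piece to the centroidal x-axis using Ī + A·d² with d = y − 70:
  web: d = 0 mm → contributes +1 372 000 mm⁴
  top flange (beyond web): d = 60 mm → contributes +5 740 667 mm⁴
  bottom flange (beyond web): d = -60 mm → contributes +5 740 667 mm⁴
Total I = 12 853 333 mm⁴.
For the y-axis: x̄ = 82 mm.
Repeating about the centroidal y-axis gives I_y = 7 353 733 mm⁴.
Polar second moment: J = I_x + I_y = 20 207 067 mm⁴.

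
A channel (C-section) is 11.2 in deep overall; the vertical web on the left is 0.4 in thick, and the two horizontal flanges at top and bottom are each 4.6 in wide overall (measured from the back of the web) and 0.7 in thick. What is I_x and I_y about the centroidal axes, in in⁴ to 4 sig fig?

I_x ≈ 209.1 in⁴, I_y ≈ 22.15 in⁴

Decompose the section into non-overlapping parts with the origin at the bottom-left of its bounding rectangle.
Web: 0.4 × 11.2, A = 4.48 in², y = 5.6 in, Ī = 46.8309 in⁴.
Top flange (beyond web): 4.2 × 0.7, A = 2.94 in², y = 10.85 in, Ī = 0.12005 in⁴.
Bottom flange (beyond web): 4.2 × 0.7, A = 2.94 in², y = 0.35 in, Ī = 0.12005 in⁴.
By symmetry the centroid is at mid-height, ȳ = 5.6 in.
Transfer each piece to the centroidal x-axis using Ī + A·d² with d = y − 5.6:
  web: d = 0 in → contributes +46.8309 in⁴
  top flange (beyond web): d = 5.25 in → contributes +81.1538 in⁴
  bottom flange (beyond web): d = -5.25 in → contributes +81.1538 in⁴
Total I = 209.139 in⁴.
For the y-axis: x̄ = 1.50541 in.
Repeating about the centroidal y-axis gives I_y = 22.1542 in⁴.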